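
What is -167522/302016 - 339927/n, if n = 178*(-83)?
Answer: 25047105701/1115496096 ≈ 22.454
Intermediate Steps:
n = -14774
-167522/302016 - 339927/n = -167522/302016 - 339927/(-14774) = -167522*1/302016 - 339927*(-1/14774) = -83761/151008 + 339927/14774 = 25047105701/1115496096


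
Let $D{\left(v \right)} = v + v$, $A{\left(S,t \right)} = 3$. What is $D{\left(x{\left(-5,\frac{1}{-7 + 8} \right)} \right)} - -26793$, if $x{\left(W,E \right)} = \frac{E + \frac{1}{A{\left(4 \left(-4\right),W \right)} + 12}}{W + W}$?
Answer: $\frac{2009459}{75} \approx 26793.0$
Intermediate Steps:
$x{\left(W,E \right)} = \frac{\frac{1}{15} + E}{2 W}$ ($x{\left(W,E \right)} = \frac{E + \frac{1}{3 + 12}}{W + W} = \frac{E + \frac{1}{15}}{2 W} = \left(E + \frac{1}{15}\right) \frac{1}{2 W} = \left(\frac{1}{15} + E\right) \frac{1}{2 W} = \frac{\frac{1}{15} + E}{2 W}$)
$D{\left(v \right)} = 2 v$
$D{\left(x{\left(-5,\frac{1}{-7 + 8} \right)} \right)} - -26793 = 2 \frac{1 + \frac{15}{-7 + 8}}{30 \left(-5\right)} - -26793 = 2 \cdot \frac{1}{30} \left(- \frac{1}{5}\right) \left(1 + \frac{15}{1}\right) + 26793 = 2 \cdot \frac{1}{30} \left(- \frac{1}{5}\right) \left(1 + 15 \cdot 1\right) + 26793 = 2 \cdot \frac{1}{30} \left(- \frac{1}{5}\right) \left(1 + 15\right) + 26793 = 2 \cdot \frac{1}{30} \left(- \frac{1}{5}\right) 16 + 26793 = 2 \left(- \frac{8}{75}\right) + 26793 = - \frac{16}{75} + 26793 = \frac{2009459}{75}$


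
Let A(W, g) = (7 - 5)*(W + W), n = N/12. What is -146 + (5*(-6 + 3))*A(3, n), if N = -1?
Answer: -326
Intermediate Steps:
n = -1/12 ≈ -0.083333
A(W, g) = 4*W (A(W, g) = 2*(2*W) = 4*W)
-146 + (5*(-6 + 3))*A(3, n) = -146 + (5*(-6 + 3))*(4*3) = -146 + (5*(-3))*12 = -146 - 15*12 = -146 - 180 = -326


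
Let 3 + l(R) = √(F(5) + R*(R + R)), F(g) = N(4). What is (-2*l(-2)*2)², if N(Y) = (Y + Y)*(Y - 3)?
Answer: 16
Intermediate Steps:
N(Y) = 2*Y*(-3 + Y) (N(Y) = (2*Y)*(-3 + Y) = 2*Y*(-3 + Y))
F(g) = 8 (F(g) = 2*4*(-3 + 4) = 2*4*1 = 8)
l(R) = -3 + √(8 + 2*R²) (l(R) = -3 + √(8 + R*(R + R)) = -3 + √(8 + R*(2*R)) = -3 + √(8 + 2*R²))
(-2*l(-2)*2)² = (-2*(-3 + √(8 + 2*(-2)²))*2)² = (-2*(-3 + √(8 + 2*4))*2)² = (-2*(-3 + √(8 + 8))*2)² = (-2*(-3 + √16)*2)² = (-2*(-3 + 4)*2)² = (-2*1*2)² = (-2*2)² = (-4)² = 16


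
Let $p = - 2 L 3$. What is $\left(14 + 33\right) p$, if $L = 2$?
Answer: $-564$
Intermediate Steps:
$p = -12$ ($p = \left(-2\right) 2 \cdot 3 = \left(-4\right) 3 = -12$)
$\left(14 + 33\right) p = \left(14 + 33\right) \left(-12\right) = 47 \left(-12\right) = -564$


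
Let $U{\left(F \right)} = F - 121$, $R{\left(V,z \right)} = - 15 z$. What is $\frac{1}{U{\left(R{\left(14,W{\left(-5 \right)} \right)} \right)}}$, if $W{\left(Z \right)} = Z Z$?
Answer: $- \frac{1}{496} \approx -0.0020161$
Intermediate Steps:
$W{\left(Z \right)} = Z^{2}$
$U{\left(F \right)} = -121 + F$ ($U{\left(F \right)} = F - 121 = -121 + F$)
$\frac{1}{U{\left(R{\left(14,W{\left(-5 \right)} \right)} \right)}} = \frac{1}{-121 - 15 \left(-5\right)^{2}} = \frac{1}{-121 - 375} = \frac{1}{-496} = - \frac{1}{496}$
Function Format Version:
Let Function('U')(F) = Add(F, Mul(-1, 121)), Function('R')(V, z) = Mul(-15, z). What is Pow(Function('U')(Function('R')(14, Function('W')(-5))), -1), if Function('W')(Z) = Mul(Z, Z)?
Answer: Rational(-1, 496) ≈ -0.0020161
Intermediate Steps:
Function('W')(Z) = Pow(Z, 2)
Function('U')(F) = Add(-121, F) (Function('U')(F) = Add(F, -121) = Add(-121, F))
Pow(Function('U')(Function('R')(14, Function('W')(-5))), -1) = Pow(Add(-121, Mul(-15, Pow(-5, 2))), -1) = Pow(Add(-121, Mul(-15, 25)), -1) = Pow(Add(-121, -375), -1) = Pow(-496, -1) = Rational(-1, 496)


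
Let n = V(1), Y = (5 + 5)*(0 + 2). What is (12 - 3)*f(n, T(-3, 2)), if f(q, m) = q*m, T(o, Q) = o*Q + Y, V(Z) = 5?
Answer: 630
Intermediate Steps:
Y = 20 (Y = 10*2 = 20)
T(o, Q) = 20 + Q*o (T(o, Q) = o*Q + 20 = Q*o + 20 = 20 + Q*o)
n = 5
f(q, m) = m*q
(12 - 3)*f(n, T(-3, 2)) = (12 - 3)*((20 + 2*(-3))*5) = 9*((20 - 6)*5) = 9*(14*5) = 9*70 = 630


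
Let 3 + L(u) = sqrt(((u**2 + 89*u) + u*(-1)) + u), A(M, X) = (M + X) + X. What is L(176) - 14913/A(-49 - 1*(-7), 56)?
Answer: -15123/70 + 4*sqrt(2915) ≈ -0.079897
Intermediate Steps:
A(M, X) = M + 2*X
L(u) = -3 + sqrt(u**2 + 89*u) (L(u) = -3 + sqrt(((u**2 + 89*u) + u*(-1)) + u) = -3 + sqrt(((u**2 + 89*u) - u) + u) = -3 + sqrt((u**2 + 88*u) + u) = -3 + sqrt(u**2 + 89*u))
L(176) - 14913/A(-49 - 1*(-7), 56) = (-3 + sqrt(176*(89 + 176))) - 14913/((-49 - 1*(-7)) + 2*56) = (-3 + sqrt(176*265)) - 14913/((-49 + 7) + 112) = (-3 + sqrt(46640)) - 14913/(-42 + 112) = (-3 + 4*sqrt(2915)) - 14913/70 = -15123/70 + 4*sqrt(2915)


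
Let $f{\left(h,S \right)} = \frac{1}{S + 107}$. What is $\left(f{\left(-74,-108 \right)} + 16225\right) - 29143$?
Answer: $-12919$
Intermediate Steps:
$f{\left(h,S \right)} = \frac{1}{107 + S}$
$\left(f{\left(-74,-108 \right)} + 16225\right) - 29143 = \left(\frac{1}{107 - 108} + 16225\right) - 29143 = \left(\frac{1}{-1} + 16225\right) - 29143 = \left(-1 + 16225\right) - 29143 = 16224 - 29143 = -12919$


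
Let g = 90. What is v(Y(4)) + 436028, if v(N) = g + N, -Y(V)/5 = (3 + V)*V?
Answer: 435978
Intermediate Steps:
Y(V) = -5*V*(3 + V) (Y(V) = -5*(3 + V)*V = -5*V*(3 + V))
v(N) = 90 + N
v(Y(4)) + 436028 = (90 - 5*4*(3 + 4)) + 436028 = (90 - 5*4*7) + 436028 = (90 - 140) + 436028 = -50 + 436028 = 435978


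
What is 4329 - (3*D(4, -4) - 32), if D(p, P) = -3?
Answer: 4370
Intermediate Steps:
4329 - (3*D(4, -4) - 32) = 4329 - (3*(-3) - 32) = 4329 - (-9 - 32) = 4329 - 1*(-41) = 4329 + 41 = 4370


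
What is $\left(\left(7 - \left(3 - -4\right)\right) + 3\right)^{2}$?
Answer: $9$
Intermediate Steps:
$\left(\left(7 - \left(3 - -4\right)\right) + 3\right)^{2} = \left(\left(7 - \left(3 + 4\right)\right) + 3\right)^{2} = \left(\left(7 - 7\right) + 3\right)^{2} = \left(0 + 3\right)^{2} = 3^{2} = 9$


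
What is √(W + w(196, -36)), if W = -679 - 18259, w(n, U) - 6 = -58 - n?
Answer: I*√19186 ≈ 138.51*I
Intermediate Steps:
w(n, U) = -52 - n (w(n, U) = 6 + (-58 - n) = -52 - n)
W = -18938
√(W + w(196, -36)) = √(-18938 + (-52 - 1*196)) = √(-18938 + (-52 - 196)) = √(-18938 - 248) = √(-19186) = I*√19186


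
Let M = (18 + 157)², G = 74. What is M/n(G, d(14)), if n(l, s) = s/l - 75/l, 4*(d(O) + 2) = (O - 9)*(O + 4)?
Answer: -4532500/109 ≈ -41583.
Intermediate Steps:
d(O) = -2 + (-9 + O)*(4 + O)/4 (d(O) = -2 + ((O - 9)*(O + 4))/4 = -2 + ((-9 + O)*(4 + O))/4 = -2 + (-9 + O)*(4 + O)/4)
n(l, s) = -75/l + s/l
M = 30625 (M = 175² = 30625)
M/n(G, d(14)) = 30625/(((-75 + (-11 - 5/4*14 + (¼)*14²))/74)) = 30625/(((-75 + (-11 - 35/2 + (¼)*196))/74)) = 30625/(((-75 + (-11 - 35/2 + 49))/74)) = 30625/(((-75 + 41/2)/74)) = 30625/(((1/74)*(-109/2))) = 30625/(-109/148) = 30625*(-148/109) = -4532500/109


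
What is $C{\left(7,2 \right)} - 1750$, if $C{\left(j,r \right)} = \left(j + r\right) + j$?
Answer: $-1734$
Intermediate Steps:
$C{\left(j,r \right)} = r + 2 j$
$C{\left(7,2 \right)} - 1750 = \left(2 + 2 \cdot 7\right) - 1750 = \left(2 + 14\right) - 1750 = 16 - 1750 = -1734$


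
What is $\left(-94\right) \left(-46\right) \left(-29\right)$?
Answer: $-125396$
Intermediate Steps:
$\left(-94\right) \left(-46\right) \left(-29\right) = 4324 \left(-29\right) = -125396$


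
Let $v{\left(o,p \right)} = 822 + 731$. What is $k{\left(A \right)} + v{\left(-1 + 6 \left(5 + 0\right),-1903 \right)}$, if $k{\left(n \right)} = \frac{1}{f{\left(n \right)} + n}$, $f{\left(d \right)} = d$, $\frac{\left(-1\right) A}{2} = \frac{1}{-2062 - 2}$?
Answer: $2069$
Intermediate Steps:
$v{\left(o,p \right)} = 1553$
$A = \frac{1}{1032}$ ($A = - \frac{2}{-2062 - 2} = - \frac{2}{-2064} = \left(-2\right) \left(- \frac{1}{2064}\right) = \frac{1}{1032} \approx 0.00096899$)
$k{\left(n \right)} = \frac{1}{2 n}$ ($k{\left(n \right)} = \frac{1}{n + n} = \frac{1}{2 n}$)
$k{\left(A \right)} + v{\left(-1 + 6 \left(5 + 0\right),-1903 \right)} = \frac{\frac{1}{\frac{1}{1032}}}{2} + 1553 = \frac{1}{2} \cdot 1032 + 1553 = 516 + 1553 = 2069$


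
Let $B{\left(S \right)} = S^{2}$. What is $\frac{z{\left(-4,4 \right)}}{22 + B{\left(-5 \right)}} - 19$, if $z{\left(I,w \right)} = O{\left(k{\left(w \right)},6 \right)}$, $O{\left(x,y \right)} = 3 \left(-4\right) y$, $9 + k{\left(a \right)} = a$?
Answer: $- \frac{965}{47} \approx -20.532$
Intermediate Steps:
$k{\left(a \right)} = -9 + a$
$O{\left(x,y \right)} = - 12 y$
$z{\left(I,w \right)} = -72$ ($z{\left(I,w \right)} = \left(-12\right) 6 = -72$)
$\frac{z{\left(-4,4 \right)}}{22 + B{\left(-5 \right)}} - 19 = - \frac{72}{22 + \left(-5\right)^{2}} - 19 = - \frac{72}{22 + 25} - 19 = - \frac{72}{47} - 19 = - \frac{965}{47}$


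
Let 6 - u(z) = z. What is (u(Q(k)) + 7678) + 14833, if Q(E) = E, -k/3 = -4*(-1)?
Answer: 22529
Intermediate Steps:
k = -12 (k = -(-12)*(-1) = -3*4 = -12)
u(z) = 6 - z
(u(Q(k)) + 7678) + 14833 = ((6 - 1*(-12)) + 7678) + 14833 = ((6 + 12) + 7678) + 14833 = (18 + 7678) + 14833 = 7696 + 14833 = 22529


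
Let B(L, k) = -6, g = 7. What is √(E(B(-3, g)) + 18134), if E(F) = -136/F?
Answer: √163410/3 ≈ 134.75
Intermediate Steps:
√(E(B(-3, g)) + 18134) = √(-136/(-6) + 18134) = √(-136*(-⅙) + 18134) = √(68/3 + 18134) = √(54470/3) = √163410/3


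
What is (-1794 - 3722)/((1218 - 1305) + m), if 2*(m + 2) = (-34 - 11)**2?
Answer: -11032/1847 ≈ -5.9729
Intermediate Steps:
m = 2021/2 (m = -2 + (-34 - 11)**2/2 = -2 + (1/2)*(-45)**2 = -2 + (1/2)*2025 = -2 + 2025/2 = 2021/2 ≈ 1010.5)
(-1794 - 3722)/((1218 - 1305) + m) = (-1794 - 3722)/((1218 - 1305) + 2021/2) = -5516/(-87 + 2021/2) = -5516/1847/2 = -5516*2/1847 = -11032/1847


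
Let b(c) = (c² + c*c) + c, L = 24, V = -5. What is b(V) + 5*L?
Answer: 165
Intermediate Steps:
b(c) = c + 2*c² (b(c) = (c² + c²) + c = 2*c² + c = c + 2*c²)
b(V) + 5*L = -5*(1 + 2*(-5)) + 5*24 = -5*(1 - 10) + 120 = -5*(-9) + 120 = 45 + 120 = 165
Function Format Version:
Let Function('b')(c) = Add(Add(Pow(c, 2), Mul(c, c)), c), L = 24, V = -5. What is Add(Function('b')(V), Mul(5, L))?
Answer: 165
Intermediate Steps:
Function('b')(c) = Add(c, Mul(2, Pow(c, 2))) (Function('b')(c) = Add(Add(Pow(c, 2), Pow(c, 2)), c) = Add(Mul(2, Pow(c, 2)), c) = Add(c, Mul(2, Pow(c, 2))))
Add(Function('b')(V), Mul(5, L)) = Add(Mul(-5, Add(1, Mul(2, -5))), Mul(5, 24)) = Add(Mul(-5, Add(1, -10)), 120) = Add(Mul(-5, -9), 120) = Add(45, 120) = 165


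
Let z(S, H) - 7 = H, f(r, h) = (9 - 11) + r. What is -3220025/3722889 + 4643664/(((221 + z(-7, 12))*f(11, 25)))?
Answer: 120006183134/55843335 ≈ 2149.0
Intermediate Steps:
f(r, h) = -2 + r
z(S, H) = 7 + H
-3220025/3722889 + 4643664/(((221 + z(-7, 12))*f(11, 25))) = -3220025/3722889 + 4643664/(((221 + (7 + 12))*(-2 + 11))) = -3220025*1/3722889 + 4643664/(((221 + 19)*9)) = -3220025/3722889 + 4643664/((240*9)) = -3220025/3722889 + 4643664/2160 = -3220025/3722889 + 4643664*(1/2160) = -3220025/3722889 + 96743/45 = 120006183134/55843335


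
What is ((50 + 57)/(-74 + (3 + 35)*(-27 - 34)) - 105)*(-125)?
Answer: 31408375/2392 ≈ 13131.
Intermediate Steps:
((50 + 57)/(-74 + (3 + 35)*(-27 - 34)) - 105)*(-125) = (107/(-74 + 38*(-61)) - 105)*(-125) = (107/(-74 - 2318) - 105)*(-125) = (107/(-2392) - 105)*(-125) = (107*(-1/2392) - 105)*(-125) = (-107/2392 - 105)*(-125) = -251267/2392*(-125) = 31408375/2392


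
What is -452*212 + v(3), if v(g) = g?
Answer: -95821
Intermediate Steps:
-452*212 + v(3) = -452*212 + 3 = -95824 + 3 = -95821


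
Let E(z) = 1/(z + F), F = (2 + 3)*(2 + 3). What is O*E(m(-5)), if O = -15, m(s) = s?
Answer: -¾ ≈ -0.75000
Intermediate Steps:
F = 25 (F = 5*5 = 25)
E(z) = 1/(25 + z) (E(z) = 1/(z + 25) = 1/(25 + z))
O*E(m(-5)) = -15/(25 - 5) = -15/20 = -15*1/20 = -¾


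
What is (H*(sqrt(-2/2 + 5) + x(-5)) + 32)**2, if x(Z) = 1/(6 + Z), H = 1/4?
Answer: 17161/16 ≈ 1072.6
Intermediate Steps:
H = 1/4 ≈ 0.25000
(H*(sqrt(-2/2 + 5) + x(-5)) + 32)**2 = ((sqrt(-2/2 + 5) + 1/(6 - 5))/4 + 32)**2 = ((sqrt(-2*1/2 + 5) + 1/1)/4 + 32)**2 = ((sqrt(-1 + 5) + 1)/4 + 32)**2 = ((sqrt(4) + 1)/4 + 32)**2 = ((2 + 1)/4 + 32)**2 = ((1/4)*3 + 32)**2 = (3/4 + 32)**2 = (131/4)**2 = 17161/16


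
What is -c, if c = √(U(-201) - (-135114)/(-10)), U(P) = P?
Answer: -3*I*√38090/5 ≈ -117.1*I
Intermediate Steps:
c = 3*I*√38090/5 (c = √(-201 - (-135114)/(-10)) = √(-201 - (-135114)*(-1)/10) = √(-201 - 6434*21/10) = √(-201 - 67557/5) = √(-68562/5) = 3*I*√38090/5 ≈ 117.1*I)
-c = -3*I*√38090/5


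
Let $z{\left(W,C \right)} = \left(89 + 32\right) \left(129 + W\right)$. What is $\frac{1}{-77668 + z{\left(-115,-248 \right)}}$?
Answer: $- \frac{1}{75974} \approx -1.3162 \cdot 10^{-5}$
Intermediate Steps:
$z{\left(W,C \right)} = 15609 + 121 W$ ($z{\left(W,C \right)} = 121 \left(129 + W\right) = 15609 + 121 W$)
$\frac{1}{-77668 + z{\left(-115,-248 \right)}} = \frac{1}{-77668 + \left(15609 + 121 \left(-115\right)\right)} = \frac{1}{-77668 + \left(15609 - 13915\right)} = \frac{1}{-77668 + 1694} = \frac{1}{-75974} = - \frac{1}{75974}$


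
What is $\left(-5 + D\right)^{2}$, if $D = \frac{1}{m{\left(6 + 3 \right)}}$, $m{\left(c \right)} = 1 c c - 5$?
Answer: $\frac{143641}{5776} \approx 24.869$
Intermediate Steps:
$m{\left(c \right)} = -5 + c^{2}$ ($m{\left(c \right)} = 1 c^{2} - 5 = c^{2} - 5 = -5 + c^{2}$)
$D = \frac{1}{76}$ ($D = \frac{1}{-5 + \left(6 + 3\right)^{2}} = \frac{1}{-5 + 9^{2}} = \frac{1}{-5 + 81} = \frac{1}{76} \approx 0.013158$)
$\left(-5 + D\right)^{2} = \left(-5 + \frac{1}{76}\right)^{2} = \left(- \frac{379}{76}\right)^{2} = \frac{143641}{5776}$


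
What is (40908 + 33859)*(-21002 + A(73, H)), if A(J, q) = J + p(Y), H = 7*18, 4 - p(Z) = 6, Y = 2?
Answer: -1564948077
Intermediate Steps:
p(Z) = -2 (p(Z) = 4 - 1*6 = 4 - 6 = -2)
H = 126
A(J, q) = -2 + J (A(J, q) = J - 2 = -2 + J)
(40908 + 33859)*(-21002 + A(73, H)) = (40908 + 33859)*(-21002 + (-2 + 73)) = 74767*(-21002 + 71) = 74767*(-20931) = -1564948077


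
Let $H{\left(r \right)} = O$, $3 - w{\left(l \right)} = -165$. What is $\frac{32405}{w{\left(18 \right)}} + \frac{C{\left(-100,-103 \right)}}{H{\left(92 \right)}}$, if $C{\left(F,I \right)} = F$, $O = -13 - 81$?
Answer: $\frac{1531435}{7896} \approx 193.95$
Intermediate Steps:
$O = -94$
$w{\left(l \right)} = 168$ ($w{\left(l \right)} = 3 - -165 = 3 + 165 = 168$)
$H{\left(r \right)} = -94$
$\frac{32405}{w{\left(18 \right)}} + \frac{C{\left(-100,-103 \right)}}{H{\left(92 \right)}} = \frac{32405}{168} - \frac{100}{-94} = 32405 \cdot \frac{1}{168} - - \frac{50}{47} = \frac{32405}{168} + \frac{50}{47} = \frac{1531435}{7896}$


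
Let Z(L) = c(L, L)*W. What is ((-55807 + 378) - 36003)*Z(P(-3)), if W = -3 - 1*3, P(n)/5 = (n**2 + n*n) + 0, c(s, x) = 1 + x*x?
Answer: 4444143792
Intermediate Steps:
c(s, x) = 1 + x**2
P(n) = 10*n**2 (P(n) = 5*((n**2 + n*n) + 0) = 5*((n**2 + n**2) + 0) = 5*(2*n**2 + 0) = 5*(2*n**2) = 10*n**2)
W = -6 (W = -3 - 3 = -6)
Z(L) = -6 - 6*L**2 (Z(L) = (1 + L**2)*(-6) = -6 - 6*L**2)
((-55807 + 378) - 36003)*Z(P(-3)) = ((-55807 + 378) - 36003)*(-6 - 6*(10*(-3)**2)**2) = (-55429 - 36003)*(-6 - 6*(10*9)**2) = -91432*(-6 - 6*90**2) = -91432*(-6 - 6*8100) = -91432*(-6 - 48600) = -91432*(-48606) = 4444143792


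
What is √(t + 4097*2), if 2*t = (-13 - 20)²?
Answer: √34954/2 ≈ 93.480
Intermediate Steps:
t = 1089/2 (t = (-13 - 20)²/2 = (½)*(-33)² = (½)*1089 = 1089/2 ≈ 544.50)
√(t + 4097*2) = √(1089/2 + 4097*2) = √(1089/2 + 8194) = √(17477/2) = √34954/2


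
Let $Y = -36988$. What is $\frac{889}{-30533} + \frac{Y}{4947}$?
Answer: $- \frac{1133752487}{151046751} \approx -7.506$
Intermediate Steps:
$\frac{889}{-30533} + \frac{Y}{4947} = \frac{889}{-30533} - \frac{36988}{4947} = 889 \left(- \frac{1}{30533}\right) - \frac{36988}{4947} = - \frac{889}{30533} - \frac{36988}{4947} = - \frac{1133752487}{151046751}$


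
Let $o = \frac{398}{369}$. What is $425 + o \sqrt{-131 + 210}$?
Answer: $425 + \frac{398 \sqrt{79}}{369} \approx 434.59$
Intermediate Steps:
$o = \frac{398}{369}$ ($o = 398 \cdot \frac{1}{369} = \frac{398}{369} \approx 1.0786$)
$425 + o \sqrt{-131 + 210} = 425 + \frac{398 \sqrt{-131 + 210}}{369} = 425 + \frac{398 \sqrt{79}}{369}$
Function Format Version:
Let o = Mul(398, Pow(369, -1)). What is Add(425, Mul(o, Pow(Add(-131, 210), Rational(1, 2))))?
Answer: Add(425, Mul(Rational(398, 369), Pow(79, Rational(1, 2)))) ≈ 434.59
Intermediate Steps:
o = Rational(398, 369) (o = Mul(398, Rational(1, 369)) = Rational(398, 369) ≈ 1.0786)
Add(425, Mul(o, Pow(Add(-131, 210), Rational(1, 2)))) = Add(425, Mul(Rational(398, 369), Pow(Add(-131, 210), Rational(1, 2)))) = Add(425, Mul(Rational(398, 369), Pow(79, Rational(1, 2))))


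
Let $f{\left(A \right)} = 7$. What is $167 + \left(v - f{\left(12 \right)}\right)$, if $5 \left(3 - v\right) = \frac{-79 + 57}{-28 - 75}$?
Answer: $\frac{83923}{515} \approx 162.96$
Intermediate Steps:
$v = \frac{1523}{515}$ ($v = 3 - \frac{\left(-79 + 57\right) \frac{1}{-28 - 75}}{5} = 3 - \frac{\left(-22\right) \frac{1}{-103}}{5} = 3 - \frac{\left(-22\right) \left(- \frac{1}{103}\right)}{5} = 3 - \frac{22}{515} = \frac{1523}{515} \approx 2.9573$)
$167 + \left(v - f{\left(12 \right)}\right) = 167 + \left(\frac{1523}{515} - 7\right) = 167 - \frac{2082}{515} = \frac{83923}{515}$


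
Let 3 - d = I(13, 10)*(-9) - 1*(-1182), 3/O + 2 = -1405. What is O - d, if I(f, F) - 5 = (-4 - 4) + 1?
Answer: 561392/469 ≈ 1197.0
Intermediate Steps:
O = -1/469 (O = 3/(-2 - 1405) = 3/(-1407) = 3*(-1/1407) = -1/469 ≈ -0.0021322)
I(f, F) = -2 (I(f, F) = 5 + ((-4 - 4) + 1) = 5 + (-8 + 1) = 5 - 7 = -2)
d = -1197 (d = 3 - (-2*(-9) - 1*(-1182)) = 3 - (18 + 1182) = 3 - 1*1200 = 3 - 1200 = -1197)
O - d = -1/469 - 1*(-1197) = -1/469 + 1197 = 561392/469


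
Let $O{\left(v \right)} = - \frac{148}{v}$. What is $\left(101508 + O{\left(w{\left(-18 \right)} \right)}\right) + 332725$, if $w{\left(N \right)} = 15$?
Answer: $\frac{6513347}{15} \approx 4.3422 \cdot 10^{5}$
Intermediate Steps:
$\left(101508 + O{\left(w{\left(-18 \right)} \right)}\right) + 332725 = \left(101508 - \frac{148}{15}\right) + 332725 = \frac{1522472}{15} + 332725 = \frac{6513347}{15}$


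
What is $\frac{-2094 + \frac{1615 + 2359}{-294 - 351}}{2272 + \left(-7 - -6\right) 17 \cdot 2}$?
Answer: $- \frac{677302}{721755} \approx -0.93841$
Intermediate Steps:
$\frac{-2094 + \frac{1615 + 2359}{-294 - 351}}{2272 + \left(-7 - -6\right) 17 \cdot 2} = \frac{-2094 + \frac{3974}{-645}}{2272 + \left(-7 + 6\right) 17 \cdot 2} = \frac{-2094 + 3974 \left(- \frac{1}{645}\right)}{2272 + \left(-1\right) 17 \cdot 2} = \frac{-2094 - \frac{3974}{645}}{2272 - 34} = - \frac{1354604}{645 \left(2272 - 34\right)} = - \frac{1354604}{645 \cdot 2238} = \left(- \frac{1354604}{645}\right) \frac{1}{2238} = - \frac{677302}{721755}$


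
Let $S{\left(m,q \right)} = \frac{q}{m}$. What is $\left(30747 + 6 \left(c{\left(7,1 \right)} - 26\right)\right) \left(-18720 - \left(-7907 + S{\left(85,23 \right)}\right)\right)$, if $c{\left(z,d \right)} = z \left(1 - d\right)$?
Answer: $- \frac{28117044648}{85} \approx -3.3079 \cdot 10^{8}$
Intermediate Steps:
$\left(30747 + 6 \left(c{\left(7,1 \right)} - 26\right)\right) \left(-18720 - \left(-7907 + S{\left(85,23 \right)}\right)\right) = \left(30747 + 6 \left(7 \left(1 - 1\right) - 26\right)\right) \left(-18720 + \left(7907 - \frac{23}{85}\right)\right) = \left(30747 + 6 \left(7 \left(1 - 1\right) - 26\right)\right) \left(-18720 + \left(7907 - 23 \cdot \frac{1}{85}\right)\right) = \left(30747 + 6 \left(7 \cdot 0 - 26\right)\right) \left(-18720 + \left(7907 - \frac{23}{85}\right)\right) = \left(30747 + 6 \left(0 - 26\right)\right) \left(-18720 + \left(7907 - \frac{23}{85}\right)\right) = \left(30747 + 6 \left(-26\right)\right) \left(-18720 + \frac{672072}{85}\right) = \left(30747 - 156\right) \left(- \frac{919128}{85}\right) = 30591 \left(- \frac{919128}{85}\right) = - \frac{28117044648}{85}$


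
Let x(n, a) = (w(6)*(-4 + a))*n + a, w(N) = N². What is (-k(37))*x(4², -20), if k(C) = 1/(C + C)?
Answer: 6922/37 ≈ 187.08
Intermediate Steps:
k(C) = 1/(2*C)
x(n, a) = a + n*(-144 + 36*a) (x(n, a) = (6²*(-4 + a))*n + a = (36*(-4 + a))*n + a = (-144 + 36*a)*n + a = n*(-144 + 36*a) + a = a + n*(-144 + 36*a))
(-k(37))*x(4², -20) = (-1/(2*37))*(-20 - 144*4² + 36*(-20)*4²) = (-1/(2*37))*(-20 - 144*16 + 36*(-20)*16) = (-1*1/74)*(-20 - 2304 - 11520) = -1/74*(-13844) = 6922/37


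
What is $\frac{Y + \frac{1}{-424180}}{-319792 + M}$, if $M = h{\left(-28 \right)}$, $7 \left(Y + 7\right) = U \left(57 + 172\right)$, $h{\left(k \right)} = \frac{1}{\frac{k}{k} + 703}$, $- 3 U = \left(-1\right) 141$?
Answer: $- \frac{799860954288}{167120023787605} \approx -0.0047861$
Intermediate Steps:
$U = 47$ ($U = - \frac{\left(-1\right) 141}{3} = \left(- \frac{1}{3}\right) \left(-141\right) = 47$)
$h{\left(k \right)} = \frac{1}{704}$ ($h{\left(k \right)} = \frac{1}{1 + 703} = \frac{1}{704}$)
$Y = \frac{10714}{7}$ ($Y = -7 + \frac{47 \left(57 + 172\right)}{7} = -7 + \frac{47 \cdot 229}{7} = -7 + \frac{1}{7} \cdot 10763 = -7 + \frac{10763}{7} = \frac{10714}{7} \approx 1530.6$)
$M = \frac{1}{704} \approx 0.0014205$
$\frac{Y + \frac{1}{-424180}}{-319792 + M} = \frac{\frac{10714}{7} + \frac{1}{-424180}}{-319792 + \frac{1}{704}} = \frac{\frac{10714}{7} - \frac{1}{424180}}{- \frac{225133567}{704}} = \frac{4544664513}{2969260} \left(- \frac{704}{225133567}\right) = - \frac{799860954288}{167120023787605}$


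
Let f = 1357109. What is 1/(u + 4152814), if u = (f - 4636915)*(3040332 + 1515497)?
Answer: -1/14942231136360 ≈ -6.6924e-14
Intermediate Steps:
u = -14942235289174 (u = (1357109 - 4636915)*(3040332 + 1515497) = -3279806*4555829 = -14942235289174)
1/(u + 4152814) = 1/(-14942235289174 + 4152814) = 1/(-14942231136360) = -1/14942231136360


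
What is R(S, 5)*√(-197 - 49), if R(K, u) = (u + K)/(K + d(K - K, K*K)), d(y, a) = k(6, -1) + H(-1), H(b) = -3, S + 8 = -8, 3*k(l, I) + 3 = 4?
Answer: 33*I*√246/56 ≈ 9.2426*I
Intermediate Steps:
k(l, I) = ⅓ (k(l, I) = -1 + (⅓)*4 = -1 + 4/3 = ⅓)
S = -16 (S = -8 - 8 = -16)
d(y, a) = -8/3 (d(y, a) = ⅓ - 3 = -8/3)
R(K, u) = (K + u)/(-8/3 + K) (R(K, u) = (u + K)/(K - 8/3) = (K + u)/(-8/3 + K))
R(S, 5)*√(-197 - 49) = (3*(-16 + 5)/(-8 + 3*(-16)))*√(-197 - 49) = (3*(-11)/(-8 - 48))*√(-246) = (3*(-11)/(-56))*(I*√246) = (3*(-1/56)*(-11))*(I*√246) = 33*(I*√246)/56 = 33*I*√246/56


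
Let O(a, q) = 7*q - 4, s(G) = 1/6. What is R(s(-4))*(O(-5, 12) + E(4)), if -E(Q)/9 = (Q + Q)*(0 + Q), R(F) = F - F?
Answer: 0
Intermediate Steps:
s(G) = ⅙
O(a, q) = -4 + 7*q
R(F) = 0
E(Q) = -18*Q² (E(Q) = -9*(Q + Q)*(0 + Q) = -9*2*Q*Q = -18*Q²)
R(s(-4))*(O(-5, 12) + E(4)) = 0*((-4 + 7*12) - 18*4²) = 0*((-4 + 84) - 18*16) = 0*(80 - 288) = 0*(-208) = 0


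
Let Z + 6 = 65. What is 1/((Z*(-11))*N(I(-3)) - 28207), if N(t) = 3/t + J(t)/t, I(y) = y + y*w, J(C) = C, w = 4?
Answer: -5/143631 ≈ -3.4811e-5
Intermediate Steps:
Z = 59 (Z = -6 + 65 = 59)
I(y) = 5*y (I(y) = y + y*4 = y + 4*y = 5*y)
N(t) = 1 + 3/t (N(t) = 3/t + t/t = 3/t + 1 = 1 + 3/t)
1/((Z*(-11))*N(I(-3)) - 28207) = 1/((59*(-11))*((3 + 5*(-3))/((5*(-3)))) - 28207) = 1/(-649*(3 - 15)/(-15) - 28207) = 1/(-(-649)*(-12)/15 - 28207) = 1/(-649*4/5 - 28207) = 1/(-2596/5 - 28207) = 1/(-143631/5) = -5/143631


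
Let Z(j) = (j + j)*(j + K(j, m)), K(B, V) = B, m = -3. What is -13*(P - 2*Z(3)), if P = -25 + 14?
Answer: 1079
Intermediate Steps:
Z(j) = 4*j² (Z(j) = (j + j)*(j + j) = (2*j)*(2*j) = 4*j²)
P = -11
-13*(P - 2*Z(3)) = -13*(-11 - 8*3²) = -13*(-11 - 8*9) = -13*(-11 - 2*36) = -13*(-11 - 72) = -13*(-83) = 1079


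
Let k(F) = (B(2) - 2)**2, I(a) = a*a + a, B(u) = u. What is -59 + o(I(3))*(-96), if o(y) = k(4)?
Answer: -59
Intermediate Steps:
I(a) = a + a**2 (I(a) = a**2 + a = a + a**2)
k(F) = 0 (k(F) = (2 - 2)**2 = 0**2 = 0)
o(y) = 0
-59 + o(I(3))*(-96) = -59 + 0*(-96) = -59 + 0 = -59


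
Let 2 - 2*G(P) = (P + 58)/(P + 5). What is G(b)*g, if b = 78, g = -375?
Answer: -5625/83 ≈ -67.771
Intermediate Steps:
G(P) = 1 - (58 + P)/(2*(5 + P)) (G(P) = 1 - (P + 58)/(2*(P + 5)) = 1 - (58 + P)/(2*(5 + P)))
G(b)*g = ((-48 + 78)/(2*(5 + 78)))*(-375) = ((½)*30/83)*(-375) = ((½)*(1/83)*30)*(-375) = (15/83)*(-375) = -5625/83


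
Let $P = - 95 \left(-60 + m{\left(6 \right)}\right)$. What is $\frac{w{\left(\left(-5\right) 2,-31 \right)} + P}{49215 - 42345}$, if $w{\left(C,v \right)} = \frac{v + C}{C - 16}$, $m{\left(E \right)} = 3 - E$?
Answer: $\frac{155651}{178620} \approx 0.87141$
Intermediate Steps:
$w{\left(C,v \right)} = \frac{C + v}{-16 + C}$
$P = 5985$ ($P = - 95 \left(-60 + \left(3 - 6\right)\right) = - 95 \left(-60 - 3\right) = \left(-95\right) \left(-63\right) = 5985$)
$\frac{w{\left(\left(-5\right) 2,-31 \right)} + P}{49215 - 42345} = \frac{\frac{\left(-5\right) 2 - 31}{-16 - 10} + 5985}{49215 - 42345} = \frac{\frac{-10 - 31}{-16 - 10} + 5985}{6870} = \left(\frac{1}{-26} \left(-41\right) + 5985\right) \frac{1}{6870} = \left(\left(- \frac{1}{26}\right) \left(-41\right) + 5985\right) \frac{1}{6870} = \left(\frac{41}{26} + 5985\right) \frac{1}{6870} = \frac{155651}{26} \cdot \frac{1}{6870} = \frac{155651}{178620}$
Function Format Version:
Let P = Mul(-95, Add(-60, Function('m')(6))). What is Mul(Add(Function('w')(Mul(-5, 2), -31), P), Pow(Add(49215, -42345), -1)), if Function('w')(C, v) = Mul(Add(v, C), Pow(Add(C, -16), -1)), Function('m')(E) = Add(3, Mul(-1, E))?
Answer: Rational(155651, 178620) ≈ 0.87141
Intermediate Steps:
Function('w')(C, v) = Mul(Pow(Add(-16, C), -1), Add(C, v)) (Function('w')(C, v) = Mul(Add(C, v), Pow(Add(-16, C), -1)) = Mul(Pow(Add(-16, C), -1), Add(C, v)))
P = 5985 (P = Mul(-95, Add(-60, Add(3, Mul(-1, 6)))) = Mul(-95, Add(-60, Add(3, -6))) = Mul(-95, Add(-60, -3)) = Mul(-95, -63) = 5985)
Mul(Add(Function('w')(Mul(-5, 2), -31), P), Pow(Add(49215, -42345), -1)) = Mul(Add(Mul(Pow(Add(-16, Mul(-5, 2)), -1), Add(Mul(-5, 2), -31)), 5985), Pow(Add(49215, -42345), -1)) = Mul(Add(Mul(Pow(Add(-16, -10), -1), Add(-10, -31)), 5985), Pow(6870, -1)) = Mul(Add(Mul(Pow(-26, -1), -41), 5985), Rational(1, 6870)) = Mul(Add(Mul(Rational(-1, 26), -41), 5985), Rational(1, 6870)) = Mul(Add(Rational(41, 26), 5985), Rational(1, 6870)) = Mul(Rational(155651, 26), Rational(1, 6870)) = Rational(155651, 178620)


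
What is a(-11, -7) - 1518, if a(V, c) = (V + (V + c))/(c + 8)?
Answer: -1547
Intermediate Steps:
a(V, c) = (c + 2*V)/(8 + c)
a(-11, -7) - 1518 = (-7 + 2*(-11))/(8 - 7) - 1518 = (-7 - 22)/1 - 1518 = 1*(-29) - 1518 = -29 - 1518 = -1547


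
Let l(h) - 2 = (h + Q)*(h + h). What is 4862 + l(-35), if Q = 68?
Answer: 2554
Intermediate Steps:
l(h) = 2 + 2*h*(68 + h) (l(h) = 2 + (h + 68)*(h + h) = 2 + (68 + h)*(2*h) = 2 + 2*h*(68 + h))
4862 + l(-35) = 4862 + (2 + 2*(-35)**2 + 136*(-35)) = 4862 + (2 + 2*1225 - 4760) = 4862 + (2 + 2450 - 4760) = 4862 - 2308 = 2554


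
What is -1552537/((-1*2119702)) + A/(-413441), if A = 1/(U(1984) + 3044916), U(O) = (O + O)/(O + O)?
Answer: 1954478783447310487/2668479132049879694 ≈ 0.73243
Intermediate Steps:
U(O) = 1 (U(O) = (2*O)/((2*O)) = (2*O)*(1/(2*O)) = 1)
A = 1/3044917 (A = 1/(1 + 3044916) = 1/3044917 ≈ 3.2842e-7)
-1552537/((-1*2119702)) + A/(-413441) = -1552537/((-1*2119702)) + (1/3044917)/(-413441) = -1552537/(-2119702) + (1/3044917)*(-1/413441) = -1552537*(-1/2119702) - 1/1258893529397 = 1552537/2119702 - 1/1258893529397 = 1954478783447310487/2668479132049879694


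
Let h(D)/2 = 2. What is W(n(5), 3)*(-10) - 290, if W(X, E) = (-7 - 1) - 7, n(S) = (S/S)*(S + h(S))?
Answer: -140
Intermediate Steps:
h(D) = 4 (h(D) = 2*2 = 4)
n(S) = 4 + S (n(S) = (S/S)*(S + 4) = 1*(4 + S) = 4 + S)
W(X, E) = -15 (W(X, E) = -8 - 7 = -15)
W(n(5), 3)*(-10) - 290 = -15*(-10) - 290 = 150 - 290 = -140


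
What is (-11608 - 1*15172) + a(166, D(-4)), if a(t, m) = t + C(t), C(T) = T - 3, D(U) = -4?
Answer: -26451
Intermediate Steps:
C(T) = -3 + T
a(t, m) = -3 + 2*t (a(t, m) = t + (-3 + t) = -3 + 2*t)
(-11608 - 1*15172) + a(166, D(-4)) = (-11608 - 1*15172) + (-3 + 2*166) = (-11608 - 15172) + (-3 + 332) = -26780 + 329 = -26451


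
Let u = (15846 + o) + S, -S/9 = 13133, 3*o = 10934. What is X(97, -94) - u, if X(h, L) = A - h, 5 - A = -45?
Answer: 295978/3 ≈ 98659.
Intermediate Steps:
A = 50 (A = 5 - 1*(-45) = 5 + 45 = 50)
o = 10934/3 (o = (⅓)*10934 = 10934/3 ≈ 3644.7)
S = -118197 (S = -9*13133 = -118197)
u = -296119/3 (u = (15846 + 10934/3) - 118197 = 58472/3 - 118197 = -296119/3 ≈ -98706.)
X(h, L) = 50 - h
X(97, -94) - u = (50 - 1*97) - 1*(-296119/3) = (50 - 97) + 296119/3 = -47 + 296119/3 = 295978/3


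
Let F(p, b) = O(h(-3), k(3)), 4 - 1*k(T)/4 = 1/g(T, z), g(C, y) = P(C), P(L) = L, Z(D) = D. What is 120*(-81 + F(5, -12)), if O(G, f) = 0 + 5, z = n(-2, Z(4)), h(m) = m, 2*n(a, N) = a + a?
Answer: -9120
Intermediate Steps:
n(a, N) = a (n(a, N) = (a + a)/2 = (2*a)/2 = a)
z = -2
g(C, y) = C
k(T) = 16 - 4/T
O(G, f) = 5
F(p, b) = 5
120*(-81 + F(5, -12)) = 120*(-81 + 5) = 120*(-76) = -9120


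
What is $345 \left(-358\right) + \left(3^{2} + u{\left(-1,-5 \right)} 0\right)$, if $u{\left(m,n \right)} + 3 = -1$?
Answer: $-123501$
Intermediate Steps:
$u{\left(m,n \right)} = -4$ ($u{\left(m,n \right)} = -3 - 1 = -4$)
$345 \left(-358\right) + \left(3^{2} + u{\left(-1,-5 \right)} 0\right) = 345 \left(-358\right) + \left(3^{2} - 0\right) = -123510 + \left(9 + 0\right) = -123510 + 9 = -123501$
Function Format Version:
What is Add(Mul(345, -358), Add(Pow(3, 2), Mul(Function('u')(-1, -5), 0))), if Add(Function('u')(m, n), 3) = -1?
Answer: -123501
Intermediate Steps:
Function('u')(m, n) = -4 (Function('u')(m, n) = Add(-3, -1) = -4)
Add(Mul(345, -358), Add(Pow(3, 2), Mul(Function('u')(-1, -5), 0))) = Add(Mul(345, -358), Add(Pow(3, 2), Mul(-4, 0))) = Add(-123510, Add(9, 0)) = Add(-123510, 9) = -123501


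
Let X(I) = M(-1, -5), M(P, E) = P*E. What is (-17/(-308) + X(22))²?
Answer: 2424249/94864 ≈ 25.555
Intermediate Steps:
M(P, E) = E*P
X(I) = 5 (X(I) = -5*(-1) = 5)
(-17/(-308) + X(22))² = (-17/(-308) + 5)² = (-17*(-1/308) + 5)² = (17/308 + 5)² = (1557/308)² = 2424249/94864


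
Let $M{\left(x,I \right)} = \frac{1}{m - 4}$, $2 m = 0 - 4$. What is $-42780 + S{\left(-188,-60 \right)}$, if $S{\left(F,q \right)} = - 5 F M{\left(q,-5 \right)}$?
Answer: $- \frac{128810}{3} \approx -42937.0$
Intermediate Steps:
$m = -2$ ($m = \frac{0 - 4}{2} = \frac{1}{2} \left(-4\right) = -2$)
$M{\left(x,I \right)} = - \frac{1}{6}$ ($M{\left(x,I \right)} = \frac{1}{-2 - 4} = \frac{1}{-6} = - \frac{1}{6}$)
$S{\left(F,q \right)} = \frac{5 F}{6}$ ($S{\left(F,q \right)} = - 5 F \left(- \frac{1}{6}\right) = \frac{5 F}{6}$)
$-42780 + S{\left(-188,-60 \right)} = -42780 + \frac{5}{6} \left(-188\right) = -42780 - \frac{470}{3} = - \frac{128810}{3}$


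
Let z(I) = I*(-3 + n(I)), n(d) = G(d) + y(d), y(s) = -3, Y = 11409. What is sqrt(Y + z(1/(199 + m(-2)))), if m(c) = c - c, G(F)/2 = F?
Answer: sqrt(451806617)/199 ≈ 106.81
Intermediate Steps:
G(F) = 2*F
m(c) = 0
n(d) = -3 + 2*d (n(d) = 2*d - 3 = -3 + 2*d)
z(I) = I*(-6 + 2*I) (z(I) = I*(-3 + (-3 + 2*I)) = I*(-6 + 2*I))
sqrt(Y + z(1/(199 + m(-2)))) = sqrt(11409 + 2*(-3 + 1/(199 + 0))/(199 + 0)) = sqrt(11409 + 2*(-3 + 1/199)/199) = sqrt(11409 + 2*(1/199)*(-3 + 1/199)) = sqrt(11409 + 2*(1/199)*(-596/199)) = sqrt(11409 - 1192/39601) = sqrt(451806617/39601) = sqrt(451806617)/199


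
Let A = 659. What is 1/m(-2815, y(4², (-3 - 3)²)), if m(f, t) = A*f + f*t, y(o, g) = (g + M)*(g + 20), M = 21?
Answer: -1/10840565 ≈ -9.2246e-8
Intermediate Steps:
y(o, g) = (20 + g)*(21 + g) (y(o, g) = (g + 21)*(g + 20) = (21 + g)*(20 + g) = (20 + g)*(21 + g))
m(f, t) = 659*f + f*t
1/m(-2815, y(4², (-3 - 3)²)) = 1/(-2815*(659 + (420 + ((-3 - 3)²)² + 41*(-3 - 3)²))) = 1/(-2815*(659 + (420 + ((-6)²)² + 41*(-6)²))) = 1/(-2815*(659 + (420 + 36² + 41*36))) = 1/(-2815*(659 + (420 + 1296 + 1476))) = 1/(-2815*(659 + 3192)) = 1/(-2815*3851) = 1/(-10840565) = -1/10840565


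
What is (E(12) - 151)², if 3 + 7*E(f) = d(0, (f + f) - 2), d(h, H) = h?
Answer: 1123600/49 ≈ 22931.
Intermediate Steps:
E(f) = -3/7 (E(f) = -3/7 + (⅐)*0 = -3/7 + 0 = -3/7)
(E(12) - 151)² = (-3/7 - 151)² = (-1060/7)² = 1123600/49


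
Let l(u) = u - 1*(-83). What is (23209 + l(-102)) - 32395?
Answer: -9205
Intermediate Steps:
l(u) = 83 + u (l(u) = u + 83 = 83 + u)
(23209 + l(-102)) - 32395 = (23209 + (83 - 102)) - 32395 = (23209 - 19) - 32395 = 23190 - 32395 = -9205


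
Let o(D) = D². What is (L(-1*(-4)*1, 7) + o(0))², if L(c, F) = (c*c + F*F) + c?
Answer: 4761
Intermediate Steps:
L(c, F) = c + F² + c² (L(c, F) = (c² + F²) + c = (F² + c²) + c = c + F² + c²)
(L(-1*(-4)*1, 7) + o(0))² = ((-1*(-4)*1 + 7² + (-1*(-4)*1)²) + 0²)² = ((4*1 + 49 + (4*1)²) + 0)² = ((4 + 49 + 4²) + 0)² = ((4 + 49 + 16) + 0)² = (69 + 0)² = 69² = 4761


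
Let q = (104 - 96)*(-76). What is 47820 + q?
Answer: 47212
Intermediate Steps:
q = -608 (q = 8*(-76) = -608)
47820 + q = 47820 - 608 = 47212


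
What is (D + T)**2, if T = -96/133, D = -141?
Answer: 355284801/17689 ≈ 20085.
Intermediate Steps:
T = -96/133 (T = -96*1/133 = -96/133 ≈ -0.72180)
(D + T)**2 = (-141 - 96/133)**2 = (-18849/133)**2 = 355284801/17689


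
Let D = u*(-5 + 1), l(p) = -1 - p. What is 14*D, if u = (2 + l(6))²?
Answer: -1400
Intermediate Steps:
u = 25 (u = (2 + (-1 - 1*6))² = (2 + (-1 - 6))² = (2 - 7)² = (-5)² = 25)
D = -100 (D = 25*(-5 + 1) = 25*(-4) = -100)
14*D = 14*(-100) = -1400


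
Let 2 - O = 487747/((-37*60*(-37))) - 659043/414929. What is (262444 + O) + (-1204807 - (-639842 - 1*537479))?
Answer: 8007821456794657/34082268060 ≈ 2.3496e+5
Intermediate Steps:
O = -80082046823/34082268060 (O = 2 - (487747/((-37*60*(-37))) - 659043/414929) = 2 - (487747/((-2220*(-37))) - 659043*1/414929) = 2 - (487747/82140 - 659043/414929) = 2 - 1*148246582943/34082268060 = 2 - 148246582943/34082268060 = -80082046823/34082268060 ≈ -2.3497)
(262444 + O) + (-1204807 - (-639842 - 1*537479)) = (262444 - 80082046823/34082268060) + (-1204807 - (-639842 - 1*537479)) = 8944606676691817/34082268060 + (-1204807 - (-639842 - 537479)) = 8944606676691817/34082268060 + (-1204807 - 1*(-1177321)) = 8944606676691817/34082268060 + (-1204807 + 1177321) = 8944606676691817/34082268060 - 27486 = 8007821456794657/34082268060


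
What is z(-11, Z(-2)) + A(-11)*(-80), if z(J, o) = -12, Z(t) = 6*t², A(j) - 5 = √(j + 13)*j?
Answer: -412 + 880*√2 ≈ 832.51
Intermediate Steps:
A(j) = 5 + j*√(13 + j) (A(j) = 5 + √(j + 13)*j = 5 + √(13 + j)*j = 5 + j*√(13 + j))
z(-11, Z(-2)) + A(-11)*(-80) = -12 + (5 - 11*√(13 - 11))*(-80) = -12 + (5 - 11*√2)*(-80) = -12 + (-400 + 880*√2) = -412 + 880*√2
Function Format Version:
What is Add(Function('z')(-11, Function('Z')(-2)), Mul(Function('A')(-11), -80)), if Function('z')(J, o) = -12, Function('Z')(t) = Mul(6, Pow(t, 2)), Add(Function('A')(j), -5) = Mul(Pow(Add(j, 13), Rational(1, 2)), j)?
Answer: Add(-412, Mul(880, Pow(2, Rational(1, 2)))) ≈ 832.51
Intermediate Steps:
Function('A')(j) = Add(5, Mul(j, Pow(Add(13, j), Rational(1, 2)))) (Function('A')(j) = Add(5, Mul(Pow(Add(j, 13), Rational(1, 2)), j)) = Add(5, Mul(Pow(Add(13, j), Rational(1, 2)), j)) = Add(5, Mul(j, Pow(Add(13, j), Rational(1, 2)))))
Add(Function('z')(-11, Function('Z')(-2)), Mul(Function('A')(-11), -80)) = Add(-12, Mul(Add(5, Mul(-11, Pow(Add(13, -11), Rational(1, 2)))), -80)) = Add(-12, Mul(Add(5, Mul(-11, Pow(2, Rational(1, 2)))), -80)) = Add(-12, Add(-400, Mul(880, Pow(2, Rational(1, 2))))) = Add(-412, Mul(880, Pow(2, Rational(1, 2))))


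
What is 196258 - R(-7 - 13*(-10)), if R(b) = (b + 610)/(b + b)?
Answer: 48278735/246 ≈ 1.9626e+5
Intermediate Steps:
R(b) = (610 + b)/(2*b) (R(b) = (610 + b)/((2*b)) = (610 + b)*(1/(2*b)) = (610 + b)/(2*b))
196258 - R(-7 - 13*(-10)) = 196258 - (610 + (-7 - 13*(-10)))/(2*(-7 - 13*(-10))) = 196258 - (610 + (-7 + 130))/(2*(-7 + 130)) = 196258 - (610 + 123)/(2*123) = 196258 - 733/(2*123) = 196258 - 1*733/246 = 196258 - 733/246 = 48278735/246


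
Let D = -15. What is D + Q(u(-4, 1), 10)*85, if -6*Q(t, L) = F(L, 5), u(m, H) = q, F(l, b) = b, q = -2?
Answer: -515/6 ≈ -85.833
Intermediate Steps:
u(m, H) = -2
Q(t, L) = -⅚ (Q(t, L) = -⅙*5 = -⅚)
D + Q(u(-4, 1), 10)*85 = -15 - ⅚*85 = -15 - 425/6 = -515/6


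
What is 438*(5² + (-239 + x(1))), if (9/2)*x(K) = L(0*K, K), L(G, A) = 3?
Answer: -93440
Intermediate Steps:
x(K) = ⅔ (x(K) = (2/9)*3 = ⅔)
438*(5² + (-239 + x(1))) = 438*(5² + (-239 + ⅔)) = 438*(25 - 715/3) = 438*(-640/3) = -93440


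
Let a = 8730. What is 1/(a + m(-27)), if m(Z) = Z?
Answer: 1/8703 ≈ 0.00011490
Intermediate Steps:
1/(a + m(-27)) = 1/(8730 - 27) = 1/8703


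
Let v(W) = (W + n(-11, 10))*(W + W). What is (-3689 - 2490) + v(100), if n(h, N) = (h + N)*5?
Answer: 12821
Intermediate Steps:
n(h, N) = 5*N + 5*h (n(h, N) = (N + h)*5 = 5*N + 5*h)
v(W) = 2*W*(-5 + W) (v(W) = (W + (5*10 + 5*(-11)))*(W + W) = (W + (50 - 55))*(2*W) = (W - 5)*(2*W) = (-5 + W)*(2*W) = 2*W*(-5 + W))
(-3689 - 2490) + v(100) = (-3689 - 2490) + 2*100*(-5 + 100) = -6179 + 2*100*95 = -6179 + 19000 = 12821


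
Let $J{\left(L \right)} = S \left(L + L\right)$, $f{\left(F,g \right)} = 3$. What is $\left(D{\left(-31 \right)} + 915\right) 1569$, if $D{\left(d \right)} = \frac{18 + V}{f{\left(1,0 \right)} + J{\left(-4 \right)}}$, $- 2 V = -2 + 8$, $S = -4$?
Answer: $\frac{10054152}{7} \approx 1.4363 \cdot 10^{6}$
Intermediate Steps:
$V = -3$ ($V = - \frac{-2 + 8}{2} = \left(- \frac{1}{2}\right) 6 = -3$)
$J{\left(L \right)} = - 8 L$ ($J{\left(L \right)} = - 4 \left(L + L\right) = - 4 \cdot 2 L = - 8 L$)
$D{\left(d \right)} = \frac{3}{7}$ ($D{\left(d \right)} = \frac{18 - 3}{3 - -32} = \frac{15}{3 + 32} = \frac{15}{35} = 15 \cdot \frac{1}{35} = \frac{3}{7}$)
$\left(D{\left(-31 \right)} + 915\right) 1569 = \left(\frac{3}{7} + 915\right) 1569 = \frac{6408}{7} \cdot 1569 = \frac{10054152}{7}$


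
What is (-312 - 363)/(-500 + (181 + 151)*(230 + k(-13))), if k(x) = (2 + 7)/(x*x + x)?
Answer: -8775/986429 ≈ -0.0088957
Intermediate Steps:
k(x) = 9/(x + x**2) (k(x) = 9/(x**2 + x) = 9/(x + x**2))
(-312 - 363)/(-500 + (181 + 151)*(230 + k(-13))) = (-312 - 363)/(-500 + (181 + 151)*(230 + 9/(-13*(1 - 13)))) = -675/(-500 + 332*(230 + 9*(-1/13)/(-12))) = -675/(-500 + 332*(230 + 9*(-1/13)*(-1/12))) = -675/(-500 + 332*(230 + 3/52)) = -675/(-500 + 332*(11963/52)) = -675/(-500 + 992929/13) = -675/986429/13 = -675*13/986429 = -8775/986429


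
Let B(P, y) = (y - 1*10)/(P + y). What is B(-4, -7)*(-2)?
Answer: -34/11 ≈ -3.0909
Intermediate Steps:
B(P, y) = (-10 + y)/(P + y) (B(P, y) = (y - 10)/(P + y) = (-10 + y)/(P + y))
B(-4, -7)*(-2) = ((-10 - 7)/(-4 - 7))*(-2) = (-17/(-11))*(-2) = -1/11*(-17)*(-2) = (17/11)*(-2) = -34/11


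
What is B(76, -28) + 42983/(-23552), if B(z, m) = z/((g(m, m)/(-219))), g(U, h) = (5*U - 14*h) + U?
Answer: -12550865/164864 ≈ -76.129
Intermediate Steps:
g(U, h) = -14*h + 6*U (g(U, h) = (-14*h + 5*U) + U = -14*h + 6*U)
B(z, m) = 219*z/(8*m) (B(z, m) = z/(((-14*m + 6*m)/(-219))) = z/((-8*m*(-1/219))) = z/((8*m/219)) = z*(219/(8*m)) = 219*z/(8*m))
B(76, -28) + 42983/(-23552) = (219/8)*76/(-28) + 42983/(-23552) = (219/8)*76*(-1/28) + 42983*(-1/23552) = -4161/56 - 42983/23552 = -12550865/164864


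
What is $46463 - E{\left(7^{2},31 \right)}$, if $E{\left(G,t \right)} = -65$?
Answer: $46528$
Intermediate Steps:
$46463 - E{\left(7^{2},31 \right)} = 46463 - -65 = 46463 + 65 = 46528$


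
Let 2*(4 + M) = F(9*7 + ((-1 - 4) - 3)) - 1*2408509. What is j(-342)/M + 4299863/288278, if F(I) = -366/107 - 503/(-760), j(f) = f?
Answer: 842190757069031917/56462367422196562 ≈ 14.916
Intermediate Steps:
F(I) = -224339/81320 (F(I) = -366*1/107 - 503*(-1/760) = -366/107 + 503/760 = -224339/81320)
M = -195860826779/162640 (M = -4 + (-224339/81320 - 1*2408509)/2 = -4 + (-224339/81320 - 2408509)/2 = -4 + (½)*(-195860176219/81320) = -4 - 195860176219/162640 = -195860826779/162640 ≈ -1.2043e+6)
j(-342)/M + 4299863/288278 = -342/(-195860826779/162640) + 4299863/288278 = -342*(-162640/195860826779) + 4299863*(1/288278) = 55622880/195860826779 + 4299863/288278 = 842190757069031917/56462367422196562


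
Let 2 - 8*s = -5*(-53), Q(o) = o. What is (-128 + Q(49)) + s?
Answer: -895/8 ≈ -111.88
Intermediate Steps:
s = -263/8 (s = ¼ - (-5)*(-53)/8 = ¼ - ⅛*265 = ¼ - 265/8 = -263/8 ≈ -32.875)
(-128 + Q(49)) + s = (-128 + 49) - 263/8 = -79 - 263/8 = -895/8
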